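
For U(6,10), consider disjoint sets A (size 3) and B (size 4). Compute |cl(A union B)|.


|A union B| = 3 + 4 = 7 (disjoint).
In U(6,10), cl(S) = S if |S| < 6, else cl(S) = E.
Since 7 >= 6, cl(A union B) = E.
|cl(A union B)| = 10.

10


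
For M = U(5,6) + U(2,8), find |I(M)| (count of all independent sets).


For a direct sum, |I(M1+M2)| = |I(M1)| * |I(M2)|.
|I(U(5,6))| = sum C(6,k) for k=0..5 = 63.
|I(U(2,8))| = sum C(8,k) for k=0..2 = 37.
Total = 63 * 37 = 2331.

2331


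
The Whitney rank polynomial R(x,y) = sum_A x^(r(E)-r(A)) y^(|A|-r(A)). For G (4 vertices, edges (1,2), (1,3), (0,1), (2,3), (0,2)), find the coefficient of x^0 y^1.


R(x,y) = sum over A in 2^E of x^(r(E)-r(A)) * y^(|A|-r(A)).
G has 4 vertices, 5 edges. r(E) = 3.
Enumerate all 2^5 = 32 subsets.
Count subsets with r(E)-r(A)=0 and |A|-r(A)=1: 5.

5


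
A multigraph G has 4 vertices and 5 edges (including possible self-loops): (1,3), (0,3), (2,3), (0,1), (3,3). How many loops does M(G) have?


In a graphic matroid, a loop is a self-loop edge (u,u) with rank 0.
Examining all 5 edges for self-loops...
Self-loops found: (3,3)
Number of loops = 1.

1


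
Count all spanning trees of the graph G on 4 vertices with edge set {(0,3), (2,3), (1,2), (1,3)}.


By Kirchhoff's matrix tree theorem, the number of spanning trees equals
the determinant of any cofactor of the Laplacian matrix L.
G has 4 vertices and 4 edges.
Computing the (3 x 3) cofactor determinant gives 3.

3


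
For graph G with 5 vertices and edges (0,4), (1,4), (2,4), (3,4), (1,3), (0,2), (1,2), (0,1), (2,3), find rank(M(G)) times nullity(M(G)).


r(M) = |V| - c = 5 - 1 = 4.
nullity = |E| - r(M) = 9 - 4 = 5.
Product = 4 * 5 = 20.

20


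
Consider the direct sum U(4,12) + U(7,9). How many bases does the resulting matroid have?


Bases of a direct sum M1 + M2: |B| = |B(M1)| * |B(M2)|.
|B(U(4,12))| = C(12,4) = 495.
|B(U(7,9))| = C(9,7) = 36.
Total bases = 495 * 36 = 17820.

17820


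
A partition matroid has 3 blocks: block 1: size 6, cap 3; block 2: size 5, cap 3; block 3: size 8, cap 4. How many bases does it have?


A basis picks exactly ci elements from block i.
Number of bases = product of C(|Si|, ci).
= C(6,3) * C(5,3) * C(8,4)
= 20 * 10 * 70
= 14000.

14000


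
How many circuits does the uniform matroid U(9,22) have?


In U(9,22), circuits are the (10)-element subsets.
Any set of 10 elements is dependent, and removing any one element gives
an independent set of size 9, so it is a minimal dependent set.
Number of circuits = C(22,10) = 22! / (10! * 12!) = 646646.

646646


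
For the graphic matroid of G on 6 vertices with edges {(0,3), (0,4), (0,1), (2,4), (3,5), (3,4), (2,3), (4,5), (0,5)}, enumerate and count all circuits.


A circuit in a graphic matroid = edge set of a simple cycle.
G has 6 vertices and 9 edges.
Enumerating all minimal edge subsets forming cycles...
Total circuits found: 12.

12


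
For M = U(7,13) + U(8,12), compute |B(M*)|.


(M1+M2)* = M1* + M2*.
M1* = U(6,13), bases: C(13,6) = 1716.
M2* = U(4,12), bases: C(12,4) = 495.
|B(M*)| = 1716 * 495 = 849420.

849420


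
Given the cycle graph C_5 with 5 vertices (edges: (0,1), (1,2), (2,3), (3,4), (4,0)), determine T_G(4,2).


T(C_5; x,y) = x + x^2 + ... + x^(4) + y.
T(4,2) = 4^1 + 4^2 + 4^3 + 4^4 + 2
= 4 + 16 + 64 + 256 + 2
= 342.

342


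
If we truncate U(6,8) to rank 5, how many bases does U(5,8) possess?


Truncating U(6,8) to rank 5 gives U(5,8).
Bases of U(5,8) are all 5-element subsets of 8 elements.
Number of bases = C(8,5) = 56.

56


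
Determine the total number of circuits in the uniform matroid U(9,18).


In U(9,18), circuits are the (10)-element subsets.
Any set of 10 elements is dependent, and removing any one element gives
an independent set of size 9, so it is a minimal dependent set.
Number of circuits = (18 choose 10) = 43758.

43758


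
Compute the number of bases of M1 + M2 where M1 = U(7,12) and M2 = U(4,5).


Bases of a direct sum M1 + M2: |B| = |B(M1)| * |B(M2)|.
|B(U(7,12))| = C(12,7) = 792.
|B(U(4,5))| = C(5,4) = 5.
Total bases = 792 * 5 = 3960.

3960


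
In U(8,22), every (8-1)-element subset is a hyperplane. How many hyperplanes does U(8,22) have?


Hyperplanes of U(8,22) are flats of rank 7.
In a uniform matroid, these are exactly the (7)-element subsets.
Count = C(22,7) = 22! / (7! * 15!) = 170544.

170544


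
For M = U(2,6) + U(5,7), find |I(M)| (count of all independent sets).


For a direct sum, |I(M1+M2)| = |I(M1)| * |I(M2)|.
|I(U(2,6))| = sum C(6,k) for k=0..2 = 22.
|I(U(5,7))| = sum C(7,k) for k=0..5 = 120.
Total = 22 * 120 = 2640.

2640


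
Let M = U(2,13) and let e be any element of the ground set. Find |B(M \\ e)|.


Deleting e from U(2,13) gives U(2,12) since n > r.
Bases of U(2,12) = (12 choose 2) = 66.

66


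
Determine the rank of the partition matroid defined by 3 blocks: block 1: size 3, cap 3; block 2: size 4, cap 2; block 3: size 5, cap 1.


Rank of a partition matroid = sum of min(|Si|, ci) for each block.
= min(3,3) + min(4,2) + min(5,1)
= 3 + 2 + 1
= 6.

6


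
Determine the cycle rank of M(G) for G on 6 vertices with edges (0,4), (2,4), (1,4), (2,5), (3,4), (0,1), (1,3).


Cycle rank (nullity) = |E| - r(M) = |E| - (|V| - c).
|E| = 7, |V| = 6, c = 1.
Nullity = 7 - (6 - 1) = 7 - 5 = 2.

2


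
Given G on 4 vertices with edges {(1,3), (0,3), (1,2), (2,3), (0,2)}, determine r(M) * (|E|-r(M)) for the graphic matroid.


r(M) = |V| - c = 4 - 1 = 3.
nullity = |E| - r(M) = 5 - 3 = 2.
Product = 3 * 2 = 6.

6


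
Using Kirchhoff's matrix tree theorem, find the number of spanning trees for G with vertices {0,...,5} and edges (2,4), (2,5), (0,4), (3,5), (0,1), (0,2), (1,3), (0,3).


By Kirchhoff's matrix tree theorem, the number of spanning trees equals
the determinant of any cofactor of the Laplacian matrix L.
G has 6 vertices and 8 edges.
Computing the (5 x 5) cofactor determinant gives 30.

30


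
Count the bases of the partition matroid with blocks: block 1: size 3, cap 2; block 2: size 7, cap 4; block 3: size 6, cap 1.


A basis picks exactly ci elements from block i.
Number of bases = product of C(|Si|, ci).
= C(3,2) * C(7,4) * C(6,1)
= 3 * 35 * 6
= 630.

630


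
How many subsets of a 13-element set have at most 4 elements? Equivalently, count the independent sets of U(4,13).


Independent sets of U(4,13) are all subsets of size <= 4.
Count = C(13,0) + C(13,1) + C(13,2) + C(13,3) + C(13,4)
     = 1 + 13 + 78 + 286 + 715
     = 1093.

1093


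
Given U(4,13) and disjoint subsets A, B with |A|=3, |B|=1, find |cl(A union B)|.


|A union B| = 3 + 1 = 4 (disjoint).
In U(4,13), cl(S) = S if |S| < 4, else cl(S) = E.
Since 4 >= 4, cl(A union B) = E.
|cl(A union B)| = 13.

13


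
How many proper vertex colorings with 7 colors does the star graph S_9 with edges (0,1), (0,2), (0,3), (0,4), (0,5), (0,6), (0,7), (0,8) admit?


P(tree, k) = k * (k-1)^(8) for any tree on 9 vertices.
P(7) = 7 * 6^8 = 7 * 1679616 = 11757312.

11757312


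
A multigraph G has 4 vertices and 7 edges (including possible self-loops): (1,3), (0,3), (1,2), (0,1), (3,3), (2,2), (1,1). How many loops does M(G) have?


In a graphic matroid, a loop is a self-loop edge (u,u) with rank 0.
Examining all 7 edges for self-loops...
Self-loops found: (3,3), (2,2), (1,1)
Number of loops = 3.

3


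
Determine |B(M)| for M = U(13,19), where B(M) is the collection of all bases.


Bases of U(13,19) are all 13-element subsets of the 19-element ground set.
Number of bases = C(19,13).
C(19,13) = 27132.

27132


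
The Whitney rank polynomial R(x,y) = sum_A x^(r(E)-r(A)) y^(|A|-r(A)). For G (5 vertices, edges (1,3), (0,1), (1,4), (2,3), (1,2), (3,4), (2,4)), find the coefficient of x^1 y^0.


R(x,y) = sum over A in 2^E of x^(r(E)-r(A)) * y^(|A|-r(A)).
G has 5 vertices, 7 edges. r(E) = 4.
Enumerate all 2^7 = 128 subsets.
Count subsets with r(E)-r(A)=1 and |A|-r(A)=0: 31.

31


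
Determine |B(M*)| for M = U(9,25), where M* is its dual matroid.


The dual of U(r,n) is U(n-r, n) = U(16,25).
Bases of U(16,25) are all (16)-element subsets.
|B(M*)| = C(25,16) = 2042975.

2042975


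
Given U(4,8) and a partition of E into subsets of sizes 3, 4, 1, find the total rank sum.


r(Ai) = min(|Ai|, 4) for each part.
Sum = min(3,4) + min(4,4) + min(1,4)
    = 3 + 4 + 1
    = 8.

8


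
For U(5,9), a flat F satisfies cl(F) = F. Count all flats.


Flats of U(5,9): every subset of size < 5 is a flat, plus E itself.
Count = (9 choose 0) + (9 choose 1) + (9 choose 2) + (9 choose 3) + (9 choose 4) + 1
     = 1 + 9 + 36 + 84 + 126 + 1
     = 257.

257


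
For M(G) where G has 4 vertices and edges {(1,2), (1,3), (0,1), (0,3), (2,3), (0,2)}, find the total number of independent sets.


An independent set in a graphic matroid is an acyclic edge subset.
G has 4 vertices and 6 edges.
Enumerate all 2^6 = 64 subsets, checking for acyclicity.
Total independent sets = 38.

38


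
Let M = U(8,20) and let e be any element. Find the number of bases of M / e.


Contracting e from U(8,20) gives U(7,19).
Bases of U(7,19) = C(19,7) = 19! / (7! * 12!) = 50388.

50388


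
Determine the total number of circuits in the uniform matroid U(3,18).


In U(3,18), circuits are the (4)-element subsets.
Any set of 4 elements is dependent, and removing any one element gives
an independent set of size 3, so it is a minimal dependent set.
Number of circuits = (18 choose 4) = 3060.

3060


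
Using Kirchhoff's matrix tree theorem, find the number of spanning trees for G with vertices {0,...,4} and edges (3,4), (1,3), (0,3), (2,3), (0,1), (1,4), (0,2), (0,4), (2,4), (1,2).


By Kirchhoff's matrix tree theorem, the number of spanning trees equals
the determinant of any cofactor of the Laplacian matrix L.
G has 5 vertices and 10 edges.
Computing the (4 x 4) cofactor determinant gives 125.

125


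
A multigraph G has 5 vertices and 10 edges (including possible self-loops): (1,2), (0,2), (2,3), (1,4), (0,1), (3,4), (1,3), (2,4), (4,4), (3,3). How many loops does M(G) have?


In a graphic matroid, a loop is a self-loop edge (u,u) with rank 0.
Examining all 10 edges for self-loops...
Self-loops found: (4,4), (3,3)
Number of loops = 2.

2


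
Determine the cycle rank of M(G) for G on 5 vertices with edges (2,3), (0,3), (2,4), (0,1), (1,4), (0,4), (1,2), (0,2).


Cycle rank (nullity) = |E| - r(M) = |E| - (|V| - c).
|E| = 8, |V| = 5, c = 1.
Nullity = 8 - (5 - 1) = 8 - 4 = 4.

4


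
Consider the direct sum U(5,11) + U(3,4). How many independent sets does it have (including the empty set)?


For a direct sum, |I(M1+M2)| = |I(M1)| * |I(M2)|.
|I(U(5,11))| = sum C(11,k) for k=0..5 = 1024.
|I(U(3,4))| = sum C(4,k) for k=0..3 = 15.
Total = 1024 * 15 = 15360.

15360


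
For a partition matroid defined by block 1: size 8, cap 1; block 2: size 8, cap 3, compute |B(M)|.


A basis picks exactly ci elements from block i.
Number of bases = product of C(|Si|, ci).
= C(8,1) * C(8,3)
= 8 * 56
= 448.

448


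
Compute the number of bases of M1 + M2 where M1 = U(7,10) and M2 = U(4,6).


Bases of a direct sum M1 + M2: |B| = |B(M1)| * |B(M2)|.
|B(U(7,10))| = C(10,7) = 120.
|B(U(4,6))| = C(6,4) = 15.
Total bases = 120 * 15 = 1800.

1800


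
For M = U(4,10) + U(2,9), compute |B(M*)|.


(M1+M2)* = M1* + M2*.
M1* = U(6,10), bases: C(10,6) = 210.
M2* = U(7,9), bases: C(9,7) = 36.
|B(M*)| = 210 * 36 = 7560.

7560


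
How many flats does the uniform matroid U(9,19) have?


Flats of U(9,19): every subset of size < 9 is a flat, plus E itself.
Count = C(19,0) + C(19,1) + C(19,2) + C(19,3) + C(19,4) + C(19,5) + C(19,6) + C(19,7) + C(19,8) + 1
     = 1 + 19 + 171 + 969 + 3876 + 11628 + 27132 + 50388 + 75582 + 1
     = 169767.

169767


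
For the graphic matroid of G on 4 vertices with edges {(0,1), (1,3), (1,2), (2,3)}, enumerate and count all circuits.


A circuit in a graphic matroid = edge set of a simple cycle.
G has 4 vertices and 4 edges.
Enumerating all minimal edge subsets forming cycles...
Total circuits found: 1.

1


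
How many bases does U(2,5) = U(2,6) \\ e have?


Deleting e from U(2,6) gives U(2,5) since n > r.
Bases of U(2,5) = C(5,2) = 5! / (2! * 3!) = 10.

10


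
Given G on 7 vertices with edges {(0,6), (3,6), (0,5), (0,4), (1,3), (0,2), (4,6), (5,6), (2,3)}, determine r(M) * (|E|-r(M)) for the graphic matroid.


r(M) = |V| - c = 7 - 1 = 6.
nullity = |E| - r(M) = 9 - 6 = 3.
Product = 6 * 3 = 18.

18


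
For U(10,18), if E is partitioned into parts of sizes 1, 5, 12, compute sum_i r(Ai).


r(Ai) = min(|Ai|, 10) for each part.
Sum = min(1,10) + min(5,10) + min(12,10)
    = 1 + 5 + 10
    = 16.

16


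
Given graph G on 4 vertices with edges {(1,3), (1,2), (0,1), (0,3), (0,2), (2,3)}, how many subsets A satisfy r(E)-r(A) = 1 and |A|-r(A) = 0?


R(x,y) = sum over A in 2^E of x^(r(E)-r(A)) * y^(|A|-r(A)).
G has 4 vertices, 6 edges. r(E) = 3.
Enumerate all 2^6 = 64 subsets.
Count subsets with r(E)-r(A)=1 and |A|-r(A)=0: 15.

15


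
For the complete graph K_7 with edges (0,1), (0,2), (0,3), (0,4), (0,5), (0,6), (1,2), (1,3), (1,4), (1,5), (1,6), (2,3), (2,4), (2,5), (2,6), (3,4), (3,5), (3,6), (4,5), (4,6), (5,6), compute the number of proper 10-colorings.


P(K_7, k) = k(k-1)(k-2)...(k-6).
P(10) = (10) * (9) * (8) * (7) * (6) * (5) * (4) = 604800.

604800


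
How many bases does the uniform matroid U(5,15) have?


Bases of U(5,15) are all 5-element subsets of the 15-element ground set.
Number of bases = C(15,5).
C(15,5) = 3003.

3003


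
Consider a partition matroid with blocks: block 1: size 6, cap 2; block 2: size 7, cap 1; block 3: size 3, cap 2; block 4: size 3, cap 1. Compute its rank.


Rank of a partition matroid = sum of min(|Si|, ci) for each block.
= min(6,2) + min(7,1) + min(3,2) + min(3,1)
= 2 + 1 + 2 + 1
= 6.

6


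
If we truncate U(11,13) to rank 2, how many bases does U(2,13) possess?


Truncating U(11,13) to rank 2 gives U(2,13).
Bases of U(2,13) are all 2-element subsets of 13 elements.
Number of bases = (13 choose 2) = 78.

78


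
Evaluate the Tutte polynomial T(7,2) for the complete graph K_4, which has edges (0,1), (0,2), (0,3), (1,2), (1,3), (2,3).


T(K_4; x,y) = x^3 + 3x^2 + 4xy + 2x + y^3 + 3y^2 + 2y.
Substituting x=7, y=2:
= 343 + 147 + 56 + 14 + 8 + 12 + 4
= 584.

584


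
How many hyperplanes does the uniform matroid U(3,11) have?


Hyperplanes of U(3,11) are flats of rank 2.
In a uniform matroid, these are exactly the (2)-element subsets.
Count = (11 choose 2) = 55.

55


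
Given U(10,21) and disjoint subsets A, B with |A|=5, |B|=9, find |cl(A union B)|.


|A union B| = 5 + 9 = 14 (disjoint).
In U(10,21), cl(S) = S if |S| < 10, else cl(S) = E.
Since 14 >= 10, cl(A union B) = E.
|cl(A union B)| = 21.

21


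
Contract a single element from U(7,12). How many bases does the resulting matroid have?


Contracting e from U(7,12) gives U(6,11).
Bases of U(6,11) = (11 choose 6) = 462.

462


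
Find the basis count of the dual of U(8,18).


The dual of U(r,n) is U(n-r, n) = U(10,18).
Bases of U(10,18) are all (10)-element subsets.
|B(M*)| = C(18,10) = 43758.

43758


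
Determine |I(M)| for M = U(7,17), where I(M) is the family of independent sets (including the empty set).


Independent sets of U(7,17) are all subsets of size <= 7.
Count = (17 choose 0) + (17 choose 1) + (17 choose 2) + (17 choose 3) + (17 choose 4) + (17 choose 5) + (17 choose 6) + (17 choose 7)
     = 1 + 17 + 136 + 680 + 2380 + 6188 + 12376 + 19448
     = 41226.

41226


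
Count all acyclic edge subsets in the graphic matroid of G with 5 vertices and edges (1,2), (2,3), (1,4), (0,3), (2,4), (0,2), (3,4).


An independent set in a graphic matroid is an acyclic edge subset.
G has 5 vertices and 7 edges.
Enumerate all 2^7 = 128 subsets, checking for acyclicity.
Total independent sets = 82.

82


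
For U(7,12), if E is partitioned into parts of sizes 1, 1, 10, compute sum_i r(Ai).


r(Ai) = min(|Ai|, 7) for each part.
Sum = min(1,7) + min(1,7) + min(10,7)
    = 1 + 1 + 7
    = 9.

9


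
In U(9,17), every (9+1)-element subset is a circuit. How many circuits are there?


In U(9,17), circuits are the (10)-element subsets.
Any set of 10 elements is dependent, and removing any one element gives
an independent set of size 9, so it is a minimal dependent set.
Number of circuits = C(17,10) = 17! / (10! * 7!) = 19448.

19448


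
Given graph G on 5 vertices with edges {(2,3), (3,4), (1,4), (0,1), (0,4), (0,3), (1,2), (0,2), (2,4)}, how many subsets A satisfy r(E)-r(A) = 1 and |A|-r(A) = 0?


R(x,y) = sum over A in 2^E of x^(r(E)-r(A)) * y^(|A|-r(A)).
G has 5 vertices, 9 edges. r(E) = 4.
Enumerate all 2^9 = 512 subsets.
Count subsets with r(E)-r(A)=1 and |A|-r(A)=0: 77.

77


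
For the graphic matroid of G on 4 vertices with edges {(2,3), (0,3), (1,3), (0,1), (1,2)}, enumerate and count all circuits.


A circuit in a graphic matroid = edge set of a simple cycle.
G has 4 vertices and 5 edges.
Enumerating all minimal edge subsets forming cycles...
Total circuits found: 3.

3


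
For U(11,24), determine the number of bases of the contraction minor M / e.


Contracting e from U(11,24) gives U(10,23).
Bases of U(10,23) = C(23,10) = 23! / (10! * 13!) = 1144066.

1144066


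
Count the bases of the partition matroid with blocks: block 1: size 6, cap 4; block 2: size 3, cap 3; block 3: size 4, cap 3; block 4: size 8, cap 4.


A basis picks exactly ci elements from block i.
Number of bases = product of C(|Si|, ci).
= C(6,4) * C(3,3) * C(4,3) * C(8,4)
= 15 * 1 * 4 * 70
= 4200.

4200


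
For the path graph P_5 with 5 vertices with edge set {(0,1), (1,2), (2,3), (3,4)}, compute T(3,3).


A path on 5 vertices is a tree with 4 edges.
T(x,y) = x^(4) for any tree.
T(3,3) = 3^4 = 81.

81


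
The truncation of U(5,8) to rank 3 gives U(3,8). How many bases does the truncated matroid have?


Truncating U(5,8) to rank 3 gives U(3,8).
Bases of U(3,8) are all 3-element subsets of 8 elements.
Number of bases = (8 choose 3) = 56.

56


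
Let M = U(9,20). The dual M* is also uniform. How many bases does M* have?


The dual of U(r,n) is U(n-r, n) = U(11,20).
Bases of U(11,20) are all (11)-element subsets.
|B(M*)| = C(20,11) = 20! / (11! * 9!) = 167960.

167960


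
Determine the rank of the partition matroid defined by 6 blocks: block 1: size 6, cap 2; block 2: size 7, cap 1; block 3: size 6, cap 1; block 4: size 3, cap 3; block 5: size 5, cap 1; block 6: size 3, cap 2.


Rank of a partition matroid = sum of min(|Si|, ci) for each block.
= min(6,2) + min(7,1) + min(6,1) + min(3,3) + min(5,1) + min(3,2)
= 2 + 1 + 1 + 3 + 1 + 2
= 10.

10


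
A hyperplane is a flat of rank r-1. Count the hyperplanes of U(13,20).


Hyperplanes of U(13,20) are flats of rank 12.
In a uniform matroid, these are exactly the (12)-element subsets.
Count = C(20,12) = 20! / (12! * 8!) = 125970.

125970


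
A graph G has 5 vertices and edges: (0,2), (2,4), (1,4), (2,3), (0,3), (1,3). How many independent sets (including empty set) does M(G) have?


An independent set in a graphic matroid is an acyclic edge subset.
G has 5 vertices and 6 edges.
Enumerate all 2^6 = 64 subsets, checking for acyclicity.
Total independent sets = 52.

52


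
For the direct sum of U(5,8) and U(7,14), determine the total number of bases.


Bases of a direct sum M1 + M2: |B| = |B(M1)| * |B(M2)|.
|B(U(5,8))| = C(8,5) = 56.
|B(U(7,14))| = C(14,7) = 3432.
Total bases = 56 * 3432 = 192192.

192192


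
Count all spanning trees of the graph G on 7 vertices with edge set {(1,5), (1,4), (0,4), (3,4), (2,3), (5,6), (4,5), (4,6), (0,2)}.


By Kirchhoff's matrix tree theorem, the number of spanning trees equals
the determinant of any cofactor of the Laplacian matrix L.
G has 7 vertices and 9 edges.
Computing the (6 x 6) cofactor determinant gives 32.

32


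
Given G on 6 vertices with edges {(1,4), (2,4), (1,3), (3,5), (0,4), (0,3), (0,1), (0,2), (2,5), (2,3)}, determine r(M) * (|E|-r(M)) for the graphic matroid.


r(M) = |V| - c = 6 - 1 = 5.
nullity = |E| - r(M) = 10 - 5 = 5.
Product = 5 * 5 = 25.

25


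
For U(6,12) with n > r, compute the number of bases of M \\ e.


Deleting e from U(6,12) gives U(6,11) since n > r.
Bases of U(6,11) = C(11,6) = 462.

462


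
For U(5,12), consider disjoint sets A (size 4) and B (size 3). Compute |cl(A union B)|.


|A union B| = 4 + 3 = 7 (disjoint).
In U(5,12), cl(S) = S if |S| < 5, else cl(S) = E.
Since 7 >= 5, cl(A union B) = E.
|cl(A union B)| = 12.

12


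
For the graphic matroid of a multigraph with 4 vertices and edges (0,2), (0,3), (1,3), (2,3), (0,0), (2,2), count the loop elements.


In a graphic matroid, a loop is a self-loop edge (u,u) with rank 0.
Examining all 6 edges for self-loops...
Self-loops found: (0,0), (2,2)
Number of loops = 2.

2


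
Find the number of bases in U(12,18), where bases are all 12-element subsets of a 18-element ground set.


Bases of U(12,18) are all 12-element subsets of the 18-element ground set.
Number of bases = C(18,12).
C(18,12) = 18! / (12! * 6!) = 18564.

18564


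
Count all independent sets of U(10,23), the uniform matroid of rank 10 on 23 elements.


Independent sets of U(10,23) are all subsets of size <= 10.
Count = (23 choose 0) + (23 choose 1) + (23 choose 2) + (23 choose 3) + (23 choose 4) + (23 choose 5) + (23 choose 6) + (23 choose 7) + (23 choose 8) + (23 choose 9) + (23 choose 10)
     = 1 + 23 + 253 + 1771 + 8855 + 33649 + 100947 + 245157 + 490314 + 817190 + 1144066
     = 2842226.

2842226


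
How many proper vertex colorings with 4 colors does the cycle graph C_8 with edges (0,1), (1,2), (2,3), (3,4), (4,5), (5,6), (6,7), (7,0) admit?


P(C_8, k) = (k-1)^8 + (-1)^8*(k-1).
P(4) = (3)^8 + 3
= 6561 + 3 = 6564.

6564


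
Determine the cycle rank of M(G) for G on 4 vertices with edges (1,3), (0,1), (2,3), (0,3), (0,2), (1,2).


Cycle rank (nullity) = |E| - r(M) = |E| - (|V| - c).
|E| = 6, |V| = 4, c = 1.
Nullity = 6 - (4 - 1) = 6 - 3 = 3.

3


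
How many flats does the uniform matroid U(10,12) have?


Flats of U(10,12): every subset of size < 10 is a flat, plus E itself.
Count = (12 choose 0) + (12 choose 1) + (12 choose 2) + (12 choose 3) + (12 choose 4) + (12 choose 5) + (12 choose 6) + (12 choose 7) + (12 choose 8) + (12 choose 9) + 1
     = 1 + 12 + 66 + 220 + 495 + 792 + 924 + 792 + 495 + 220 + 1
     = 4018.

4018


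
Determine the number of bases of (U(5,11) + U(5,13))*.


(M1+M2)* = M1* + M2*.
M1* = U(6,11), bases: C(11,6) = 462.
M2* = U(8,13), bases: C(13,8) = 1287.
|B(M*)| = 462 * 1287 = 594594.

594594


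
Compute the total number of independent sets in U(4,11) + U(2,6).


For a direct sum, |I(M1+M2)| = |I(M1)| * |I(M2)|.
|I(U(4,11))| = sum C(11,k) for k=0..4 = 562.
|I(U(2,6))| = sum C(6,k) for k=0..2 = 22.
Total = 562 * 22 = 12364.

12364


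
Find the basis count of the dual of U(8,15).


The dual of U(r,n) is U(n-r, n) = U(7,15).
Bases of U(7,15) are all (7)-element subsets.
|B(M*)| = (15 choose 7) = 6435.

6435


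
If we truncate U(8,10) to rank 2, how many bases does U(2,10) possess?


Truncating U(8,10) to rank 2 gives U(2,10).
Bases of U(2,10) are all 2-element subsets of 10 elements.
Number of bases = C(10,2) = 10! / (2! * 8!) = 45.

45


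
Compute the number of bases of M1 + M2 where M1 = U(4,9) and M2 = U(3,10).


Bases of a direct sum M1 + M2: |B| = |B(M1)| * |B(M2)|.
|B(U(4,9))| = C(9,4) = 126.
|B(U(3,10))| = C(10,3) = 120.
Total bases = 126 * 120 = 15120.

15120


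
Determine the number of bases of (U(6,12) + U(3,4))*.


(M1+M2)* = M1* + M2*.
M1* = U(6,12), bases: C(12,6) = 924.
M2* = U(1,4), bases: C(4,1) = 4.
|B(M*)| = 924 * 4 = 3696.

3696


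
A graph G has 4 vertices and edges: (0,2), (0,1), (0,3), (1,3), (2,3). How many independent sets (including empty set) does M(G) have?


An independent set in a graphic matroid is an acyclic edge subset.
G has 4 vertices and 5 edges.
Enumerate all 2^5 = 32 subsets, checking for acyclicity.
Total independent sets = 24.

24


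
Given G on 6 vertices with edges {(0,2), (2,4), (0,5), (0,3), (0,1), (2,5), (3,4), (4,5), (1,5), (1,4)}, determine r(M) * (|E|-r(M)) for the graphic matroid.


r(M) = |V| - c = 6 - 1 = 5.
nullity = |E| - r(M) = 10 - 5 = 5.
Product = 5 * 5 = 25.

25


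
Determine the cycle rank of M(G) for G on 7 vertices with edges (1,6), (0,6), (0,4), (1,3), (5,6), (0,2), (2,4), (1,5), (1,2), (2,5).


Cycle rank (nullity) = |E| - r(M) = |E| - (|V| - c).
|E| = 10, |V| = 7, c = 1.
Nullity = 10 - (7 - 1) = 10 - 6 = 4.

4


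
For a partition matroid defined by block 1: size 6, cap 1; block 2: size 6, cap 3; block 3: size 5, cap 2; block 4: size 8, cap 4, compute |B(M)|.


A basis picks exactly ci elements from block i.
Number of bases = product of C(|Si|, ci).
= C(6,1) * C(6,3) * C(5,2) * C(8,4)
= 6 * 20 * 10 * 70
= 84000.

84000


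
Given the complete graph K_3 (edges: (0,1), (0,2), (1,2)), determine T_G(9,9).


T(K_3; x,y) = x^2 + x + y.
T(9,9) = 81 + 9 + 9 = 99.

99


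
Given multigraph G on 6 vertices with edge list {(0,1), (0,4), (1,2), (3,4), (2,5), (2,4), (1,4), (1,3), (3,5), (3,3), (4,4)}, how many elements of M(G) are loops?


In a graphic matroid, a loop is a self-loop edge (u,u) with rank 0.
Examining all 11 edges for self-loops...
Self-loops found: (3,3), (4,4)
Number of loops = 2.

2


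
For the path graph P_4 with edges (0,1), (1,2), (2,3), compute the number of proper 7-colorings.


P(P_4, k) = k * (k-1)^(3).
P(7) = 7 * 6^3 = 7 * 216 = 1512.

1512


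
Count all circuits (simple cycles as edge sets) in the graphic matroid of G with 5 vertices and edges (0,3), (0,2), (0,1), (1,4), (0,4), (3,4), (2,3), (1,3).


A circuit in a graphic matroid = edge set of a simple cycle.
G has 5 vertices and 8 edges.
Enumerating all minimal edge subsets forming cycles...
Total circuits found: 12.

12


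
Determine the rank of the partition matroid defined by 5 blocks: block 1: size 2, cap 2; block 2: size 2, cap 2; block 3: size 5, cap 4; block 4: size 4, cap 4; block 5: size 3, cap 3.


Rank of a partition matroid = sum of min(|Si|, ci) for each block.
= min(2,2) + min(2,2) + min(5,4) + min(4,4) + min(3,3)
= 2 + 2 + 4 + 4 + 3
= 15.

15


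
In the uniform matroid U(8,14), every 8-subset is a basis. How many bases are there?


Bases of U(8,14) are all 8-element subsets of the 14-element ground set.
Number of bases = C(14,8).
C(14,8) = 3003.

3003


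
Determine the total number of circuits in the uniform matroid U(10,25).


In U(10,25), circuits are the (11)-element subsets.
Any set of 11 elements is dependent, and removing any one element gives
an independent set of size 10, so it is a minimal dependent set.
Number of circuits = C(25,11) = 25! / (11! * 14!) = 4457400.

4457400


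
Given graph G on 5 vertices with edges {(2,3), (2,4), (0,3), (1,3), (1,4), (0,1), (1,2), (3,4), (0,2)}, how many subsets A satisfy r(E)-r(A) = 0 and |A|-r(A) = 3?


R(x,y) = sum over A in 2^E of x^(r(E)-r(A)) * y^(|A|-r(A)).
G has 5 vertices, 9 edges. r(E) = 4.
Enumerate all 2^9 = 512 subsets.
Count subsets with r(E)-r(A)=0 and |A|-r(A)=3: 36.

36


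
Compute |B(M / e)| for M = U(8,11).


Contracting e from U(8,11) gives U(7,10).
Bases of U(7,10) = C(10,7) = 10! / (7! * 3!) = 120.

120


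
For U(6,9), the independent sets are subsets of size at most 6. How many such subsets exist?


Independent sets of U(6,9) are all subsets of size <= 6.
Count = C(9,0) + C(9,1) + C(9,2) + C(9,3) + C(9,4) + C(9,5) + C(9,6)
     = 1 + 9 + 36 + 84 + 126 + 126 + 84
     = 466.

466


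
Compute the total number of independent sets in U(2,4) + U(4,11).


For a direct sum, |I(M1+M2)| = |I(M1)| * |I(M2)|.
|I(U(2,4))| = sum C(4,k) for k=0..2 = 11.
|I(U(4,11))| = sum C(11,k) for k=0..4 = 562.
Total = 11 * 562 = 6182.

6182


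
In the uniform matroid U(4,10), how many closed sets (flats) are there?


Flats of U(4,10): every subset of size < 4 is a flat, plus E itself.
Count = C(10,0) + C(10,1) + C(10,2) + C(10,3) + 1
     = 1 + 10 + 45 + 120 + 1
     = 177.

177


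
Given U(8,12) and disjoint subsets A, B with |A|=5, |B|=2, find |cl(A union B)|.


|A union B| = 5 + 2 = 7 (disjoint).
In U(8,12), cl(S) = S if |S| < 8, else cl(S) = E.
Since 7 < 8, cl(A union B) = A union B.
|cl(A union B)| = 7.

7


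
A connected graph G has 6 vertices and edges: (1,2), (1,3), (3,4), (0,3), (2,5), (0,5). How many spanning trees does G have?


By Kirchhoff's matrix tree theorem, the number of spanning trees equals
the determinant of any cofactor of the Laplacian matrix L.
G has 6 vertices and 6 edges.
Computing the (5 x 5) cofactor determinant gives 5.

5


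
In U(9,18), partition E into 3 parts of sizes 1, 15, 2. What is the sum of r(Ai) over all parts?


r(Ai) = min(|Ai|, 9) for each part.
Sum = min(1,9) + min(15,9) + min(2,9)
    = 1 + 9 + 2
    = 12.

12


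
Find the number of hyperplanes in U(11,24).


Hyperplanes of U(11,24) are flats of rank 10.
In a uniform matroid, these are exactly the (10)-element subsets.
Count = (24 choose 10) = 1961256.

1961256


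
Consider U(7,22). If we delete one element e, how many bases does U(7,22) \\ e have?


Deleting e from U(7,22) gives U(7,21) since n > r.
Bases of U(7,21) = (21 choose 7) = 116280.

116280


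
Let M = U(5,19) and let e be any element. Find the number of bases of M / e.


Contracting e from U(5,19) gives U(4,18).
Bases of U(4,18) = (18 choose 4) = 3060.

3060


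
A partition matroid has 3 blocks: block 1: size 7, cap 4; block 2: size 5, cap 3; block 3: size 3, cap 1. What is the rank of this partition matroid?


Rank of a partition matroid = sum of min(|Si|, ci) for each block.
= min(7,4) + min(5,3) + min(3,1)
= 4 + 3 + 1
= 8.

8


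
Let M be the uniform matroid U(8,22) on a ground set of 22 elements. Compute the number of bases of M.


Bases of U(8,22) are all 8-element subsets of the 22-element ground set.
Number of bases = C(22,8).
(22 choose 8) = 319770.

319770


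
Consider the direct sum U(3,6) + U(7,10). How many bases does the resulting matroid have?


Bases of a direct sum M1 + M2: |B| = |B(M1)| * |B(M2)|.
|B(U(3,6))| = C(6,3) = 20.
|B(U(7,10))| = C(10,7) = 120.
Total bases = 20 * 120 = 2400.

2400


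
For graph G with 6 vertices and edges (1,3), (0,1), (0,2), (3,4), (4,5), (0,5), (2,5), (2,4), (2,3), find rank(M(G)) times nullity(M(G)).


r(M) = |V| - c = 6 - 1 = 5.
nullity = |E| - r(M) = 9 - 5 = 4.
Product = 5 * 4 = 20.

20


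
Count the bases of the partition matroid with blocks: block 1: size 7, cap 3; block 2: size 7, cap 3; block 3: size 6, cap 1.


A basis picks exactly ci elements from block i.
Number of bases = product of C(|Si|, ci).
= C(7,3) * C(7,3) * C(6,1)
= 35 * 35 * 6
= 7350.

7350


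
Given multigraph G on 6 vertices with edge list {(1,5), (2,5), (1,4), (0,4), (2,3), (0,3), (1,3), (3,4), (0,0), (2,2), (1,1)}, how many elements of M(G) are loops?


In a graphic matroid, a loop is a self-loop edge (u,u) with rank 0.
Examining all 11 edges for self-loops...
Self-loops found: (0,0), (2,2), (1,1)
Number of loops = 3.

3


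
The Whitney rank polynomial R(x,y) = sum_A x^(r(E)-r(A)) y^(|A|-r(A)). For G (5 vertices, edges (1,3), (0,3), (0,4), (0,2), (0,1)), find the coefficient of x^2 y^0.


R(x,y) = sum over A in 2^E of x^(r(E)-r(A)) * y^(|A|-r(A)).
G has 5 vertices, 5 edges. r(E) = 4.
Enumerate all 2^5 = 32 subsets.
Count subsets with r(E)-r(A)=2 and |A|-r(A)=0: 10.

10


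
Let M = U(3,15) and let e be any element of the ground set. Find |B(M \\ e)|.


Deleting e from U(3,15) gives U(3,14) since n > r.
Bases of U(3,14) = C(14,3) = (14 * 13 * 12) / (1 * 2 * 3) = 364.

364


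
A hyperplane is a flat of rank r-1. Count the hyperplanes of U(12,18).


Hyperplanes of U(12,18) are flats of rank 11.
In a uniform matroid, these are exactly the (11)-element subsets.
Count = (18 choose 11) = 31824.

31824


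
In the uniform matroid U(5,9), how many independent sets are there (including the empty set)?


Independent sets of U(5,9) are all subsets of size <= 5.
Count = (9 choose 0) + (9 choose 1) + (9 choose 2) + (9 choose 3) + (9 choose 4) + (9 choose 5)
     = 1 + 9 + 36 + 84 + 126 + 126
     = 382.

382


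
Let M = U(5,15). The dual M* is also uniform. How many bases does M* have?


The dual of U(r,n) is U(n-r, n) = U(10,15).
Bases of U(10,15) are all (10)-element subsets.
|B(M*)| = C(15,10) = 15! / (10! * 5!) = 3003.

3003


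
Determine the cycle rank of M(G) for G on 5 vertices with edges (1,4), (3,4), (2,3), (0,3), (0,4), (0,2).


Cycle rank (nullity) = |E| - r(M) = |E| - (|V| - c).
|E| = 6, |V| = 5, c = 1.
Nullity = 6 - (5 - 1) = 6 - 4 = 2.

2


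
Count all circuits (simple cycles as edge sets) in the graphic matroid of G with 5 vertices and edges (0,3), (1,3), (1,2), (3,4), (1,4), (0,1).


A circuit in a graphic matroid = edge set of a simple cycle.
G has 5 vertices and 6 edges.
Enumerating all minimal edge subsets forming cycles...
Total circuits found: 3.

3


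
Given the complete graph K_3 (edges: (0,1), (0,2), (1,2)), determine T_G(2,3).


T(K_3; x,y) = x^2 + x + y.
T(2,3) = 4 + 2 + 3 = 9.

9


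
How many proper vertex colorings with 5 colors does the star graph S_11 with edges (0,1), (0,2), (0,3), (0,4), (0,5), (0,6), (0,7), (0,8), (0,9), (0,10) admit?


P(tree, k) = k * (k-1)^(10) for any tree on 11 vertices.
P(5) = 5 * 4^10 = 5 * 1048576 = 5242880.

5242880


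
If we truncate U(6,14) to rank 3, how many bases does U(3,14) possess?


Truncating U(6,14) to rank 3 gives U(3,14).
Bases of U(3,14) are all 3-element subsets of 14 elements.
Number of bases = (14 choose 3) = 364.

364


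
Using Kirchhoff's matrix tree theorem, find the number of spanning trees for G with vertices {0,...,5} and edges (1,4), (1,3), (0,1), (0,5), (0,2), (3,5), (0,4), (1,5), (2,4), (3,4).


By Kirchhoff's matrix tree theorem, the number of spanning trees equals
the determinant of any cofactor of the Laplacian matrix L.
G has 6 vertices and 10 edges.
Computing the (5 x 5) cofactor determinant gives 114.

114


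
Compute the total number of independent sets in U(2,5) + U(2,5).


For a direct sum, |I(M1+M2)| = |I(M1)| * |I(M2)|.
|I(U(2,5))| = sum C(5,k) for k=0..2 = 16.
|I(U(2,5))| = sum C(5,k) for k=0..2 = 16.
Total = 16 * 16 = 256.

256


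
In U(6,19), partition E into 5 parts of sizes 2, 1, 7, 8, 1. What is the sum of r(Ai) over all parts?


r(Ai) = min(|Ai|, 6) for each part.
Sum = min(2,6) + min(1,6) + min(7,6) + min(8,6) + min(1,6)
    = 2 + 1 + 6 + 6 + 1
    = 16.

16


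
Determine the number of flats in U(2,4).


Flats of U(2,4): every subset of size < 2 is a flat, plus E itself.
Count = (4 choose 0) + (4 choose 1) + 1
     = 1 + 4 + 1
     = 6.

6


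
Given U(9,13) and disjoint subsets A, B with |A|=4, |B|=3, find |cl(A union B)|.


|A union B| = 4 + 3 = 7 (disjoint).
In U(9,13), cl(S) = S if |S| < 9, else cl(S) = E.
Since 7 < 9, cl(A union B) = A union B.
|cl(A union B)| = 7.

7


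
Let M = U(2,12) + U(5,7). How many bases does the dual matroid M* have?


(M1+M2)* = M1* + M2*.
M1* = U(10,12), bases: C(12,10) = 66.
M2* = U(2,7), bases: C(7,2) = 21.
|B(M*)| = 66 * 21 = 1386.

1386


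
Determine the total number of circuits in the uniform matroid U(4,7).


In U(4,7), circuits are the (5)-element subsets.
Any set of 5 elements is dependent, and removing any one element gives
an independent set of size 4, so it is a minimal dependent set.
Number of circuits = C(7,5) = 21.

21


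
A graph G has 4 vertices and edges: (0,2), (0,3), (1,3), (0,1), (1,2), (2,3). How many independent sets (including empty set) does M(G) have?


An independent set in a graphic matroid is an acyclic edge subset.
G has 4 vertices and 6 edges.
Enumerate all 2^6 = 64 subsets, checking for acyclicity.
Total independent sets = 38.

38


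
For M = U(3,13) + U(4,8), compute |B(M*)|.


(M1+M2)* = M1* + M2*.
M1* = U(10,13), bases: C(13,10) = 286.
M2* = U(4,8), bases: C(8,4) = 70.
|B(M*)| = 286 * 70 = 20020.

20020


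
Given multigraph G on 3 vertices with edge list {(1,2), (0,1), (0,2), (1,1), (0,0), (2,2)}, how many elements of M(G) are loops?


In a graphic matroid, a loop is a self-loop edge (u,u) with rank 0.
Examining all 6 edges for self-loops...
Self-loops found: (1,1), (0,0), (2,2)
Number of loops = 3.

3


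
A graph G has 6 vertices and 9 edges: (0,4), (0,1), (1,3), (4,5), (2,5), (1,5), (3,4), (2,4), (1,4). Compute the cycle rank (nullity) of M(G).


Cycle rank (nullity) = |E| - r(M) = |E| - (|V| - c).
|E| = 9, |V| = 6, c = 1.
Nullity = 9 - (6 - 1) = 9 - 5 = 4.

4


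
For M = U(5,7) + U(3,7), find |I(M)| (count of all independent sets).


For a direct sum, |I(M1+M2)| = |I(M1)| * |I(M2)|.
|I(U(5,7))| = sum C(7,k) for k=0..5 = 120.
|I(U(3,7))| = sum C(7,k) for k=0..3 = 64.
Total = 120 * 64 = 7680.

7680


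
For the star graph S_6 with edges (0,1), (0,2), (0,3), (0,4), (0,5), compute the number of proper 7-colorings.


P(tree, k) = k * (k-1)^(5) for any tree on 6 vertices.
P(7) = 7 * 6^5 = 7 * 7776 = 54432.

54432


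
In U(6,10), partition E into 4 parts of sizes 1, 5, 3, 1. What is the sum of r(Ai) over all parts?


r(Ai) = min(|Ai|, 6) for each part.
Sum = min(1,6) + min(5,6) + min(3,6) + min(1,6)
    = 1 + 5 + 3 + 1
    = 10.

10


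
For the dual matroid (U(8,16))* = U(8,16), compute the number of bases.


The dual of U(r,n) is U(n-r, n) = U(8,16).
Bases of U(8,16) are all (8)-element subsets.
|B(M*)| = C(16,8) = 16! / (8! * 8!) = 12870.

12870


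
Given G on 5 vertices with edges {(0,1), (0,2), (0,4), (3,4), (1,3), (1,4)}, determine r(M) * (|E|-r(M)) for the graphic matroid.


r(M) = |V| - c = 5 - 1 = 4.
nullity = |E| - r(M) = 6 - 4 = 2.
Product = 4 * 2 = 8.

8


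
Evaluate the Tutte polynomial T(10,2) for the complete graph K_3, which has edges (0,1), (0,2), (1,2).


T(K_3; x,y) = x^2 + x + y.
T(10,2) = 100 + 10 + 2 = 112.

112


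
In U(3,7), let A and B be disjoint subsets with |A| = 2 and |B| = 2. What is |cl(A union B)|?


|A union B| = 2 + 2 = 4 (disjoint).
In U(3,7), cl(S) = S if |S| < 3, else cl(S) = E.
Since 4 >= 3, cl(A union B) = E.
|cl(A union B)| = 7.

7


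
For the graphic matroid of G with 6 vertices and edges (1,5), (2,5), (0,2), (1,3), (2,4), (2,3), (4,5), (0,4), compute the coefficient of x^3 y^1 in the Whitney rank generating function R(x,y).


R(x,y) = sum over A in 2^E of x^(r(E)-r(A)) * y^(|A|-r(A)).
G has 6 vertices, 8 edges. r(E) = 5.
Enumerate all 2^8 = 256 subsets.
Count subsets with r(E)-r(A)=3 and |A|-r(A)=1: 2.

2


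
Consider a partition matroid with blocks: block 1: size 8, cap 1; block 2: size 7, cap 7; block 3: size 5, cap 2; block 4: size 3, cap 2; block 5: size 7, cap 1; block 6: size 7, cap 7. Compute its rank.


Rank of a partition matroid = sum of min(|Si|, ci) for each block.
= min(8,1) + min(7,7) + min(5,2) + min(3,2) + min(7,1) + min(7,7)
= 1 + 7 + 2 + 2 + 1 + 7
= 20.

20


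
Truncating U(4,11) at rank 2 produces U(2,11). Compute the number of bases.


Truncating U(4,11) to rank 2 gives U(2,11).
Bases of U(2,11) are all 2-element subsets of 11 elements.
Number of bases = C(11,2) = (11 * 10) / (1 * 2) = 55.

55


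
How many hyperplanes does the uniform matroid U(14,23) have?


Hyperplanes of U(14,23) are flats of rank 13.
In a uniform matroid, these are exactly the (13)-element subsets.
Count = C(23,13) = 23! / (13! * 10!) = 1144066.

1144066


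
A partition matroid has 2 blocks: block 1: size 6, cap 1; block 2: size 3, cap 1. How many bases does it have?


A basis picks exactly ci elements from block i.
Number of bases = product of C(|Si|, ci).
= C(6,1) * C(3,1)
= 6 * 3
= 18.

18
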